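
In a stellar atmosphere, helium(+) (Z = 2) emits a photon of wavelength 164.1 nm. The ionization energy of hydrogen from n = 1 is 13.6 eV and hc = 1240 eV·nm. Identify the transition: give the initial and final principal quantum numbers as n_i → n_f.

n_i = 3, n_f = 2

The photon energy is ΔE = hc/λ = 1240 / 164.1 = 7.556 eV.
With Z = 2, ΔE = 54.40 × (1/n_f² − 1/n_i²), so 1/n_f² − 1/n_i² = 0.1389.
Trying n_f = 2 gives 1/n_i² = 0.1111, i.e. n_i ≈ 3; this pair matches.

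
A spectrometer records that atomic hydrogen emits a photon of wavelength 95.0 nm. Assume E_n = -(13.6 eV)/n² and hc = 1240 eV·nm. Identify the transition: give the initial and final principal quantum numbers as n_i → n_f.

The photon energy is ΔE = hc/λ = 1240 / 95.0 = 13.05 eV.
With Z = 1, ΔE = 13.60 × (1/n_f² − 1/n_i²), so 1/n_f² − 1/n_i² = 0.9598.
Trying n_f = 1 gives 1/n_i² = 0.04025, i.e. n_i ≈ 5; this pair matches.

n_i = 5, n_f = 1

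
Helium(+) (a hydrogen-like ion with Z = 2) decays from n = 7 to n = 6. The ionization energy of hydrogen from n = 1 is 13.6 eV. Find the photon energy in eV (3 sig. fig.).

The Bohr energies scale as Z², so for Z = 2: E_n = −54.40/n² eV.
E_7 = −54.40/49 = −1.110 eV and E_6 = −54.40/36 = −1.511 eV.
The photon energy is |E_7 − E_6| = 0.401 eV.

0.401 eV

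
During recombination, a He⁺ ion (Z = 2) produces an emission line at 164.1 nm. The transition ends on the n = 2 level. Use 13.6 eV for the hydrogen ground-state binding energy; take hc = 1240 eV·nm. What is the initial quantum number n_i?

n_i = 3

The photon energy is ΔE = hc/λ = 1240 / 164.1 = 7.556 eV.
With Z = 2, ΔE = 54.40 × (1/n_f² − 1/n_i²), so 1/n_f² − 1/n_i² = 0.1389.
With n_f = 2: 1/n_i² = 1/4 − 0.1389 = 0.1111, so n_i ≈ 3.00.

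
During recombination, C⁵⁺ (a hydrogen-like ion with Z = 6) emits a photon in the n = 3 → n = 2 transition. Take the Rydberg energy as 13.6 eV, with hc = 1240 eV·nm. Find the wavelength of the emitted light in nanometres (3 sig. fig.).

For Z = 6 the level energies scale as Z², so the effective Rydberg energy is 13.6 × 36 = 489.6 eV.
ΔE = 489.6 × (1/2² − 1/3²) = 489.6 × 0.1389 = 68.00 eV.
λ = hc/ΔE = 1240 / 68.00 = 18.2 nm.

18.2 nm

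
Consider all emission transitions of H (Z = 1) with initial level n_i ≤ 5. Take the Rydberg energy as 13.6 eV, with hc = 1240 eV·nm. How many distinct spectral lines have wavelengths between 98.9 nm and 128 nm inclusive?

Enumerate all n_i → n_f pairs with 1 ≤ n_f < n_i ≤ 5 and compute λ = 1240 / [13.6·1·(1/n_f² − 1/n_i²)].
Lines falling in [98.9, 128] nm: 3→1 (102.6 nm), 2→1 (121.6 nm).

2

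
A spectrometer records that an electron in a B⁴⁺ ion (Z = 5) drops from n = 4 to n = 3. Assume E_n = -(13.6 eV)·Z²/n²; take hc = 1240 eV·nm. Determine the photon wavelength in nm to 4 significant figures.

75.03 nm

For Z = 5 the level energies scale as Z², so the effective Rydberg energy is 13.6 × 25 = 340.0 eV.
ΔE = 340.0 × (1/3² − 1/4²) = 340.0 × 0.04861 = 16.53 eV.
λ = hc/ΔE = 1240 / 16.53 = 75.03 nm.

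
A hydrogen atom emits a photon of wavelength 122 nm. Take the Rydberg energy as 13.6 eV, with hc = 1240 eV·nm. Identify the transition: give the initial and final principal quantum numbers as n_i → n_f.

n_i = 2, n_f = 1

The photon energy is ΔE = hc/λ = 1240 / 122 = 10.16 eV.
With Z = 1, ΔE = 13.60 × (1/n_f² − 1/n_i²), so 1/n_f² − 1/n_i² = 0.7473.
Trying n_f = 1 gives 1/n_i² = 0.2527, i.e. n_i ≈ 2; this pair matches.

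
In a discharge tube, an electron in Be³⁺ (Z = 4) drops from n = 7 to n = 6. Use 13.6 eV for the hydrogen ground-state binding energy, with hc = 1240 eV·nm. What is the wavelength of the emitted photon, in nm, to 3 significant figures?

773 nm

For Z = 4 the level energies scale as Z², so the effective Rydberg energy is 13.6 × 16 = 217.6 eV.
ΔE = 217.6 × (1/6² − 1/7²) = 217.6 × 0.007370 = 1.604 eV.
λ = hc/ΔE = 1240 / 1.604 = 773 nm.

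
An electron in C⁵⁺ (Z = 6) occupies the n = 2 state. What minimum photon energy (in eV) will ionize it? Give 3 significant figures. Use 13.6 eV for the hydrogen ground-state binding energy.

E_n = −13.6 Z²/n² = −489.6/n² eV for Z = 6.
E_2 = −489.6/4 = −122 eV, so ionization (to E = 0) requires 122 eV.

122 eV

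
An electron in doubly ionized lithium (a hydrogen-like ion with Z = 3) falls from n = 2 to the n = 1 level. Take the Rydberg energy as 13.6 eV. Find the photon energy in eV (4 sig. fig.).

The Bohr energies scale as Z², so for Z = 3: E_n = −122.4/n² eV.
E_2 = −122.4/4 = −30.60 eV and E_1 = −122.4/1 = −122.4 eV.
The photon energy is |E_2 − E_1| = 91.80 eV.

91.80 eV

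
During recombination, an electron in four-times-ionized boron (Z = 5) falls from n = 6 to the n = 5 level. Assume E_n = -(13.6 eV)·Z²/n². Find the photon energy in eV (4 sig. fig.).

4.156 eV

The Bohr energies scale as Z², so for Z = 5: E_n = −340.0/n² eV.
E_6 = −340.0/36 = −9.444 eV and E_5 = −340.0/25 = −13.60 eV.
The photon energy is |E_6 − E_5| = 4.156 eV.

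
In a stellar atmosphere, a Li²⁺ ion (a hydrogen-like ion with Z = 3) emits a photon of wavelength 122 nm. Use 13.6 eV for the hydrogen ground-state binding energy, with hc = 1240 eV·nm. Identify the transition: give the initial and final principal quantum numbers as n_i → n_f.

n_i = 6, n_f = 3

The photon energy is ΔE = hc/λ = 1240 / 122 = 10.16 eV.
With Z = 3, ΔE = 122.4 × (1/n_f² − 1/n_i²), so 1/n_f² − 1/n_i² = 0.08304.
Trying n_f = 3 gives 1/n_i² = 0.02807, i.e. n_i ≈ 6; this pair matches.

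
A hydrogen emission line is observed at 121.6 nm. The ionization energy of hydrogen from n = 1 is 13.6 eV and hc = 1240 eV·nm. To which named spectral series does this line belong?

ΔE = 1240/121.6 = 10.20 eV.
This matches 13.6 × (1/1² − 1/2²), so n_f = 1: the Lyman series.

Lyman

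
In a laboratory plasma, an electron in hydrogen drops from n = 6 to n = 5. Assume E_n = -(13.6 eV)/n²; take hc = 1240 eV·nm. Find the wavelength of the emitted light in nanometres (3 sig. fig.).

7460 nm

ΔE = 13.60 × (1/5² − 1/6²) = 13.60 × 0.01222 = 0.1662 eV.
λ = hc/ΔE = 1240 / 0.1662 = 7460 nm.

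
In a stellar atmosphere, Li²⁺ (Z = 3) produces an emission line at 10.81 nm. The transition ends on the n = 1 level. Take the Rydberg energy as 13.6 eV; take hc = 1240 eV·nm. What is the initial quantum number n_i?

The photon energy is ΔE = hc/λ = 1240 / 10.81 = 114.7 eV.
With Z = 3, ΔE = 122.4 × (1/n_f² − 1/n_i²), so 1/n_f² − 1/n_i² = 0.9372.
With n_f = 1: 1/n_i² = 1/1 − 0.9372 = 0.06284, so n_i ≈ 3.99.

n_i = 4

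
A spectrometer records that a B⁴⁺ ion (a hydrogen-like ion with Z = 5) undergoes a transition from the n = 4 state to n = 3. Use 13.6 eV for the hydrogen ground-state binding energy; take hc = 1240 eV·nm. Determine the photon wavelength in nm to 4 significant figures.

75.03 nm

For Z = 5 the level energies scale as Z², so the effective Rydberg energy is 13.6 × 25 = 340.0 eV.
ΔE = 340.0 × (1/3² − 1/4²) = 340.0 × 0.04861 = 16.53 eV.
λ = hc/ΔE = 1240 / 16.53 = 75.03 nm.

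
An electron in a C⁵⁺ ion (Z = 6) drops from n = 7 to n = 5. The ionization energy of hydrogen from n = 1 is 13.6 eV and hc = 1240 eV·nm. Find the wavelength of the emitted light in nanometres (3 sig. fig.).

For Z = 6 the level energies scale as Z², so the effective Rydberg energy is 13.6 × 36 = 489.6 eV.
ΔE = 489.6 × (1/5² − 1/7²) = 489.6 × 0.01959 = 9.592 eV.
λ = hc/ΔE = 1240 / 9.592 = 129 nm.

129 nm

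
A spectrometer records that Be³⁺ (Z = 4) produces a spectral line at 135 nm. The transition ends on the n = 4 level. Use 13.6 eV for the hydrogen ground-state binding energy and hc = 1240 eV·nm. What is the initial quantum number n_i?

n_i = 7

The photon energy is ΔE = hc/λ = 1240 / 135 = 9.185 eV.
With Z = 4, ΔE = 217.6 × (1/n_f² − 1/n_i²), so 1/n_f² − 1/n_i² = 0.04221.
With n_f = 4: 1/n_i² = 1/16 − 0.04221 = 0.02029, so n_i ≈ 7.02.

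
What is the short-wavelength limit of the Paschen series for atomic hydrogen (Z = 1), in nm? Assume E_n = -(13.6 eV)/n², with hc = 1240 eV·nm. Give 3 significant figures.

The Paschen series has lower level n_f = 3; the series limit corresponds to n_i → ∞.
ΔE_max = 13.6 × 1 / 3² = 1.511 eV.
λ_min = 1240 / 1.511 = 821 nm.

821 nm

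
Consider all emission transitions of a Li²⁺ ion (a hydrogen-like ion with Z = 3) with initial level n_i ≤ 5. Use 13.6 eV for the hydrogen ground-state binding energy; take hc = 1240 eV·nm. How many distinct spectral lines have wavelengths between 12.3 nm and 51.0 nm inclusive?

Enumerate all n_i → n_f pairs with 1 ≤ n_f < n_i ≤ 5 and compute λ = 1240 / [13.6·9·(1/n_f² − 1/n_i²)].
Lines falling in [12.3, 51.0] nm: 2→1 (13.51 nm), 5→2 (48.24 nm).

2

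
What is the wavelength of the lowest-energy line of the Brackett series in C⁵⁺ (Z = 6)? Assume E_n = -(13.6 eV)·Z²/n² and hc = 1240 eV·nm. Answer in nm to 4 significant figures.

The Brackett series terminates on n_f = 4; the first line has n_i = 4+1 = 5.
ΔE = 489.6 × (1/4² − 1/5²) = 11.02 eV.
λ = 1240 / 11.02 = 112.6 nm.

112.6 nm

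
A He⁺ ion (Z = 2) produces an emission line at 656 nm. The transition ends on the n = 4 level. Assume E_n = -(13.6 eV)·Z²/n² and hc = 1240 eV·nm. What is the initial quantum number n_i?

The photon energy is ΔE = hc/λ = 1240 / 656 = 1.890 eV.
With Z = 2, ΔE = 54.40 × (1/n_f² − 1/n_i²), so 1/n_f² − 1/n_i² = 0.03475.
With n_f = 4: 1/n_i² = 1/16 − 0.03475 = 0.02775, so n_i ≈ 6.00.

n_i = 6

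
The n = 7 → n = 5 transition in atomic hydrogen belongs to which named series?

The series is set by the lower level: n_f = 5 is the Pfund series.

Pfund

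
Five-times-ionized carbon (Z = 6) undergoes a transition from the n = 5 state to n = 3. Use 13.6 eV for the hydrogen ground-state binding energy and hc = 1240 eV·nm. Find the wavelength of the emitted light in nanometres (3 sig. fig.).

35.6 nm

For Z = 6 the level energies scale as Z², so the effective Rydberg energy is 13.6 × 36 = 489.6 eV.
ΔE = 489.6 × (1/3² − 1/5²) = 489.6 × 0.07111 = 34.82 eV.
λ = hc/ΔE = 1240 / 34.82 = 35.6 nm.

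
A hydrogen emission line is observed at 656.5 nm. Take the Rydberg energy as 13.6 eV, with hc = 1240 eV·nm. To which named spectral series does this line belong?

ΔE = 1240/656.5 = 1.889 eV.
This matches 13.6 × (1/2² − 1/3²), so n_f = 2: the Balmer series.

Balmer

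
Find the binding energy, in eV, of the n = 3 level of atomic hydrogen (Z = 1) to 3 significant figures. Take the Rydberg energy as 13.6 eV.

E_3 = −13.60/9 = −1.51 eV, so ionization (to E = 0) requires 1.51 eV.

1.51 eV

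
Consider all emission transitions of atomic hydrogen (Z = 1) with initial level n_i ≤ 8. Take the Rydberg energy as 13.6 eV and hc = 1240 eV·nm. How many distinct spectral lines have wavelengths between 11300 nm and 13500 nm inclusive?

Enumerate all n_i → n_f pairs with 1 ≤ n_f < n_i ≤ 8 and compute λ = 1240 / [13.6·1·(1/n_f² − 1/n_i²)].
Lines falling in [11300, 13500] nm: 7→6 (12370 nm).

1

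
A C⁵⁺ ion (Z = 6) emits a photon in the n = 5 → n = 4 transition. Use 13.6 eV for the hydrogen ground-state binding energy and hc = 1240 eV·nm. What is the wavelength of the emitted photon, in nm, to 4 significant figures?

For Z = 6 the level energies scale as Z², so the effective Rydberg energy is 13.6 × 36 = 489.6 eV.
ΔE = 489.6 × (1/4² − 1/5²) = 489.6 × 0.02250 = 11.02 eV.
λ = hc/ΔE = 1240 / 11.02 = 112.6 nm.

112.6 nm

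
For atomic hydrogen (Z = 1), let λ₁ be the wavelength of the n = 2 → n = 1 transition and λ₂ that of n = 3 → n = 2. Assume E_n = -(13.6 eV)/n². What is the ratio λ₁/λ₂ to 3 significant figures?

λ ∝ 1/ΔE ∝ 1/(1/n_f² − 1/n_i²), and the Z² and hc factors cancel in the ratio.
λ₁/λ₂ = (1/2² − 1/3²)/(1/1² − 1/2²) = 0.1389/0.7500 = 0.185.

0.185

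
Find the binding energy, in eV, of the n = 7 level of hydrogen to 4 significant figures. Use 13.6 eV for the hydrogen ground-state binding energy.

E_7 = −13.60/49 = −0.2776 eV, so ionization (to E = 0) requires 0.2776 eV.

0.2776 eV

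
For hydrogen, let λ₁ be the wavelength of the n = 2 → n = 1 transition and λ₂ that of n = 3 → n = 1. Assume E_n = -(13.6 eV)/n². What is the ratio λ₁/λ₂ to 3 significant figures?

1.19

λ ∝ 1/ΔE ∝ 1/(1/n_f² − 1/n_i²), and the Z² and hc factors cancel in the ratio.
λ₁/λ₂ = (1/1² − 1/3²)/(1/1² − 1/2²) = 0.8889/0.7500 = 1.19.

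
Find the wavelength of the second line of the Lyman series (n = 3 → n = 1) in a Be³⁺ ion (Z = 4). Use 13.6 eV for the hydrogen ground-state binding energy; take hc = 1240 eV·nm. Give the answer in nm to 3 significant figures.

The Lyman series terminates on n_f = 1; the second line has n_i = 1+2 = 3.
ΔE = 217.6 × (1/1² − 1/3²) = 193.4 eV.
λ = 1240 / 193.4 = 6.41 nm.

6.41 nm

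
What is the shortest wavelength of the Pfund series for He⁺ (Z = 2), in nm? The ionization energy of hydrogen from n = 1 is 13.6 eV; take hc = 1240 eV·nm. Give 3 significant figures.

The Pfund series has lower level n_f = 5; the series limit corresponds to n_i → ∞.
ΔE_max = 13.6 × 4 / 5² = 2.176 eV.
λ_min = 1240 / 2.176 = 570 nm.

570 nm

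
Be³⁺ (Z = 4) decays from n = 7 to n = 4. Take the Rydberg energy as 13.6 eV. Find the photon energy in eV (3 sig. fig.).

9.16 eV

The Bohr energies scale as Z², so for Z = 4: E_n = −217.6/n² eV.
E_7 = −217.6/49 = −4.441 eV and E_4 = −217.6/16 = −13.60 eV.
The photon energy is |E_7 − E_4| = 9.16 eV.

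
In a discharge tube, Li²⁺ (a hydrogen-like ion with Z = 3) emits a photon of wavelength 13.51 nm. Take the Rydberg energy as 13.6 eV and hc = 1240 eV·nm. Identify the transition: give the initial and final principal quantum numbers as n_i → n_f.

n_i = 2, n_f = 1

The photon energy is ΔE = hc/λ = 1240 / 13.51 = 91.78 eV.
With Z = 3, ΔE = 122.4 × (1/n_f² − 1/n_i²), so 1/n_f² − 1/n_i² = 0.7499.
Trying n_f = 1 gives 1/n_i² = 0.2501, i.e. n_i ≈ 2; this pair matches.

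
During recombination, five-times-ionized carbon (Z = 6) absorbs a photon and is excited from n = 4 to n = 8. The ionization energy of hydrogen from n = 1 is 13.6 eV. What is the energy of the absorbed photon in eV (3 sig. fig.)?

The Bohr energies scale as Z², so for Z = 6: E_n = −489.6/n² eV.
E_8 = −489.6/64 = −7.650 eV and E_4 = −489.6/16 = −30.60 eV.
The photon energy is |E_8 − E_4| = 23.0 eV.

23.0 eV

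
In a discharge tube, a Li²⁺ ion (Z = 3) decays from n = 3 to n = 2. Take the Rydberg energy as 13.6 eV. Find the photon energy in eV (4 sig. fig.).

17.00 eV

The Bohr energies scale as Z², so for Z = 3: E_n = −122.4/n² eV.
E_3 = −122.4/9 = −13.60 eV and E_2 = −122.4/4 = −30.60 eV.
The photon energy is |E_3 − E_2| = 17.00 eV.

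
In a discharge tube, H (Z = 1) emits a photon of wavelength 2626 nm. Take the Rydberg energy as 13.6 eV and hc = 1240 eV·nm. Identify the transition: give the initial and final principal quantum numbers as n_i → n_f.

The photon energy is ΔE = hc/λ = 1240 / 2626 = 0.4722 eV.
With Z = 1, ΔE = 13.60 × (1/n_f² − 1/n_i²), so 1/n_f² − 1/n_i² = 0.03472.
Trying n_f = 4 gives 1/n_i² = 0.02778, i.e. n_i ≈ 6; this pair matches.

n_i = 6, n_f = 4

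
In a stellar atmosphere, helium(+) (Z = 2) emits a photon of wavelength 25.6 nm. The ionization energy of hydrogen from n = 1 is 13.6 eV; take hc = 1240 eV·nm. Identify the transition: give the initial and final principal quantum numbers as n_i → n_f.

The photon energy is ΔE = hc/λ = 1240 / 25.6 = 48.44 eV.
With Z = 2, ΔE = 54.40 × (1/n_f² − 1/n_i²), so 1/n_f² − 1/n_i² = 0.8904.
Trying n_f = 1 gives 1/n_i² = 0.1096, i.e. n_i ≈ 3; this pair matches.

n_i = 3, n_f = 1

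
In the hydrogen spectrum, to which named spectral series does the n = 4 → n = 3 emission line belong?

Paschen

The series is set by the lower level: n_f = 3 is the Paschen series.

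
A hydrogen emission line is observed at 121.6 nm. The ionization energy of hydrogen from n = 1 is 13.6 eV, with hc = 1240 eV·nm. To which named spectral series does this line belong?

ΔE = 1240/121.6 = 10.20 eV.
This matches 13.6 × (1/1² − 1/2²), so n_f = 1: the Lyman series.

Lyman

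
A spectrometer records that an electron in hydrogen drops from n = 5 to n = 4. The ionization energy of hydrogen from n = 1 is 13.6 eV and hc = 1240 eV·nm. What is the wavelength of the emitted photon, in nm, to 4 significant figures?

4052 nm

ΔE = 13.60 × (1/4² − 1/5²) = 13.60 × 0.02250 = 0.3060 eV.
λ = hc/ΔE = 1240 / 0.3060 = 4052 nm.
This line belongs to the Brackett series.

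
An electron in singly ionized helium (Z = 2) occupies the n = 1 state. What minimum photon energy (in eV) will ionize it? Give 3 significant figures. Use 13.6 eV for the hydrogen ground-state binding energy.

E_n = −13.6 Z²/n² = −54.40/n² eV for Z = 2.
E_1 = −54.40/1 = −54.4 eV, so ionization (to E = 0) requires 54.4 eV.

54.4 eV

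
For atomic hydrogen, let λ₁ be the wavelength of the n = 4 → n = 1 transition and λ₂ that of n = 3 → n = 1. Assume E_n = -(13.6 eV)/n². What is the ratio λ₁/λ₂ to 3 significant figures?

λ ∝ 1/ΔE ∝ 1/(1/n_f² − 1/n_i²), and the Z² and hc factors cancel in the ratio.
λ₁/λ₂ = (1/1² − 1/3²)/(1/1² − 1/4²) = 0.8889/0.9375 = 0.948.

0.948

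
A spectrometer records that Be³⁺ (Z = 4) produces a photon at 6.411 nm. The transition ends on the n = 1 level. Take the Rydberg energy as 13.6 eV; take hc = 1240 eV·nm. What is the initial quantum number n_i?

n_i = 3

The photon energy is ΔE = hc/λ = 1240 / 6.411 = 193.4 eV.
With Z = 4, ΔE = 217.6 × (1/n_f² − 1/n_i²), so 1/n_f² − 1/n_i² = 0.8889.
With n_f = 1: 1/n_i² = 1/1 − 0.8889 = 0.1111, so n_i ≈ 3.00.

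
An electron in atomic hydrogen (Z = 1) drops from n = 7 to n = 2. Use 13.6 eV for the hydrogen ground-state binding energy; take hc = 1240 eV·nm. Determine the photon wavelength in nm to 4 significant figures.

ΔE = 13.60 × (1/2² − 1/7²) = 13.60 × 0.2296 = 3.122 eV.
λ = hc/ΔE = 1240 / 3.122 = 397.1 nm.

397.1 nm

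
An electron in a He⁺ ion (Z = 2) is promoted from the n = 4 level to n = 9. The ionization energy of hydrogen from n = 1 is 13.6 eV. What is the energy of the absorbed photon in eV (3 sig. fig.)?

The Bohr energies scale as Z², so for Z = 2: E_n = −54.40/n² eV.
E_9 = −54.40/81 = −0.6716 eV and E_4 = −54.40/16 = −3.400 eV.
The photon energy is |E_9 − E_4| = 2.73 eV.

2.73 eV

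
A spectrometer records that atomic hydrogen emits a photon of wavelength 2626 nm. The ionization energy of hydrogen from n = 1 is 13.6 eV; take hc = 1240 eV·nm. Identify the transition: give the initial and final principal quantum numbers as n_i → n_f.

n_i = 6, n_f = 4

The photon energy is ΔE = hc/λ = 1240 / 2626 = 0.4722 eV.
With Z = 1, ΔE = 13.60 × (1/n_f² − 1/n_i²), so 1/n_f² − 1/n_i² = 0.03472.
Trying n_f = 4 gives 1/n_i² = 0.02778, i.e. n_i ≈ 6; this pair matches.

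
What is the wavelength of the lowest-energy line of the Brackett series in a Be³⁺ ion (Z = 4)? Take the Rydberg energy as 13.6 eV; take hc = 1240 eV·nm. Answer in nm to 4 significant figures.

253.3 nm

The Brackett series terminates on n_f = 4; the first line has n_i = 4+1 = 5.
ΔE = 217.6 × (1/4² − 1/5²) = 4.896 eV.
λ = 1240 / 4.896 = 253.3 nm.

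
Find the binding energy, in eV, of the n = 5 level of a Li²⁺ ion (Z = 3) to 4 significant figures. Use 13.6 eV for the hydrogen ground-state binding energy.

E_n = −13.6 Z²/n² = −122.4/n² eV for Z = 3.
E_5 = −122.4/25 = −4.896 eV, so ionization (to E = 0) requires 4.896 eV.

4.896 eV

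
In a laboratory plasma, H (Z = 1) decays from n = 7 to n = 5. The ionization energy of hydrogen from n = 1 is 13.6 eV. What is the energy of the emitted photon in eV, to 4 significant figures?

E_7 = −13.60/49 = −0.2776 eV and E_5 = −13.60/25 = −0.5440 eV.
The photon energy is |E_7 − E_5| = 0.2664 eV.

0.2664 eV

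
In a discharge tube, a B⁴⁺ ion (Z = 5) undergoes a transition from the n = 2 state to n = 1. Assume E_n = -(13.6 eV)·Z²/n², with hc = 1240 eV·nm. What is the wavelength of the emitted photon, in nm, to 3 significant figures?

4.86 nm

For Z = 5 the level energies scale as Z², so the effective Rydberg energy is 13.6 × 25 = 340.0 eV.
ΔE = 340.0 × (1/1² − 1/2²) = 340.0 × 0.7500 = 255.0 eV.
λ = hc/ΔE = 1240 / 255.0 = 4.86 nm.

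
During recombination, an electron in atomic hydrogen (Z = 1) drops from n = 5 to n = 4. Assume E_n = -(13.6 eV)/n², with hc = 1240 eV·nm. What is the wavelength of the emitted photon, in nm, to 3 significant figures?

ΔE = 13.60 × (1/4² − 1/5²) = 13.60 × 0.02250 = 0.3060 eV.
λ = hc/ΔE = 1240 / 0.3060 = 4050 nm.
This line belongs to the Brackett series.

4050 nm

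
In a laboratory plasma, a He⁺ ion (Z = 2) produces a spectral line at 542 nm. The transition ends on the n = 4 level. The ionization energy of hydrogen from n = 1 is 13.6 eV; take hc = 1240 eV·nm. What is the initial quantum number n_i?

n_i = 7

The photon energy is ΔE = hc/λ = 1240 / 542 = 2.288 eV.
With Z = 2, ΔE = 54.40 × (1/n_f² − 1/n_i²), so 1/n_f² − 1/n_i² = 0.04206.
With n_f = 4: 1/n_i² = 1/16 − 0.04206 = 0.02044, so n_i ≈ 6.99.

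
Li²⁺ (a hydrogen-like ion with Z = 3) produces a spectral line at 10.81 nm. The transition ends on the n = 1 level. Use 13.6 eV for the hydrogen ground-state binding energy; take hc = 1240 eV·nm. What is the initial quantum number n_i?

The photon energy is ΔE = hc/λ = 1240 / 10.81 = 114.7 eV.
With Z = 3, ΔE = 122.4 × (1/n_f² − 1/n_i²), so 1/n_f² − 1/n_i² = 0.9372.
With n_f = 1: 1/n_i² = 1/1 − 0.9372 = 0.06284, so n_i ≈ 3.99.

n_i = 4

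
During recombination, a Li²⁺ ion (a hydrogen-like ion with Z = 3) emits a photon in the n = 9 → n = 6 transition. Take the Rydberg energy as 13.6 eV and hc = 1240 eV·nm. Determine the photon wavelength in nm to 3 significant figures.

656 nm

For Z = 3 the level energies scale as Z², so the effective Rydberg energy is 13.6 × 9 = 122.4 eV.
ΔE = 122.4 × (1/6² − 1/9²) = 122.4 × 0.01543 = 1.889 eV.
λ = hc/ΔE = 1240 / 1.889 = 656 nm.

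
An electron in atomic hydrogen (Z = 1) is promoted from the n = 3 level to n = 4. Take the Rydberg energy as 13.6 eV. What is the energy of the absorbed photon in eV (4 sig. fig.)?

0.6611 eV

E_4 = −13.60/16 = −0.8500 eV and E_3 = −13.60/9 = −1.511 eV.
The photon energy is |E_4 − E_3| = 0.6611 eV.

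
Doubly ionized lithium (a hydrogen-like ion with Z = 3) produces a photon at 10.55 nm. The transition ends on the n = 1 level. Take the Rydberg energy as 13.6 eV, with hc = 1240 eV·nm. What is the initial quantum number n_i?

n_i = 5

The photon energy is ΔE = hc/λ = 1240 / 10.55 = 117.5 eV.
With Z = 3, ΔE = 122.4 × (1/n_f² − 1/n_i²), so 1/n_f² − 1/n_i² = 0.9603.
With n_f = 1: 1/n_i² = 1/1 − 0.9603 = 0.03974, so n_i ≈ 5.02.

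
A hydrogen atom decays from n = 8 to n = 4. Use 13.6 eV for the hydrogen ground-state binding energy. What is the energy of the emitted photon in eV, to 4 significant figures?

0.6375 eV

E_8 = −13.60/64 = −0.2125 eV and E_4 = −13.60/16 = −0.8500 eV.
The photon energy is |E_8 − E_4| = 0.6375 eV.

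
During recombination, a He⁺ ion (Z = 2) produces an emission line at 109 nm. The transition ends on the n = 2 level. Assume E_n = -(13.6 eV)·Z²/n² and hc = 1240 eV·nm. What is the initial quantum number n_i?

The photon energy is ΔE = hc/λ = 1240 / 109 = 11.38 eV.
With Z = 2, ΔE = 54.40 × (1/n_f² − 1/n_i²), so 1/n_f² − 1/n_i² = 0.2091.
With n_f = 2: 1/n_i² = 1/4 − 0.2091 = 0.04088, so n_i ≈ 4.95.

n_i = 5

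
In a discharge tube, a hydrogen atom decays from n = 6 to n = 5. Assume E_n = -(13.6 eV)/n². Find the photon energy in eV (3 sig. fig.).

E_6 = −13.60/36 = −0.3778 eV and E_5 = −13.60/25 = −0.5440 eV.
The photon energy is |E_6 − E_5| = 0.166 eV.

0.166 eV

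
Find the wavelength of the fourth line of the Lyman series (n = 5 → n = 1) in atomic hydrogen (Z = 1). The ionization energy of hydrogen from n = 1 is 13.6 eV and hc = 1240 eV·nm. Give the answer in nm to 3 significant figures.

95.0 nm

The Lyman series terminates on n_f = 1; the fourth line has n_i = 1+4 = 5.
ΔE = 13.60 × (1/1² − 1/5²) = 13.06 eV.
λ = 1240 / 13.06 = 95.0 nm.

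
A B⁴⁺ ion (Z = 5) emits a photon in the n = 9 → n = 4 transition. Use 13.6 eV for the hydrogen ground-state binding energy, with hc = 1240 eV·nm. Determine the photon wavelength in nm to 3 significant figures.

72.7 nm

For Z = 5 the level energies scale as Z², so the effective Rydberg energy is 13.6 × 25 = 340.0 eV.
ΔE = 340.0 × (1/4² − 1/9²) = 340.0 × 0.05015 = 17.05 eV.
λ = hc/ΔE = 1240 / 17.05 = 72.7 nm.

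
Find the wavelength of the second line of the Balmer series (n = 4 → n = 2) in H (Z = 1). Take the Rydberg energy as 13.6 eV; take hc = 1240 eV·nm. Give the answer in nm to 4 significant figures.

The Balmer series terminates on n_f = 2; the second line has n_i = 2+2 = 4.
ΔE = 13.60 × (1/2² − 1/4²) = 2.550 eV.
λ = 1240 / 2.550 = 486.3 nm.

486.3 nm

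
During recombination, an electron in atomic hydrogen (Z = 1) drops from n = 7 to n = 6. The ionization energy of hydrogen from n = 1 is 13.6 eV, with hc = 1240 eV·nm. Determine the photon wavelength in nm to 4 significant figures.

ΔE = 13.60 × (1/6² − 1/7²) = 13.60 × 0.007370 = 0.1002 eV.
λ = hc/ΔE = 1240 / 0.1002 = 12370 nm.

12370 nm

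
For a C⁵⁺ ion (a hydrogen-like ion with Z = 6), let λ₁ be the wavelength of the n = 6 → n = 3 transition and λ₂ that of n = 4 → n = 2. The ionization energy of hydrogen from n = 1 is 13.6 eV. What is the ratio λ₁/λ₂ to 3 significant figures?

2.25

λ ∝ 1/ΔE ∝ 1/(1/n_f² − 1/n_i²), and the Z² and hc factors cancel in the ratio.
λ₁/λ₂ = (1/2² − 1/4²)/(1/3² − 1/6²) = 0.1875/0.08333 = 2.25.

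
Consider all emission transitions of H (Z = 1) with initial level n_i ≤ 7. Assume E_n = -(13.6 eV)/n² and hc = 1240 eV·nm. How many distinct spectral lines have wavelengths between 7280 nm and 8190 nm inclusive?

Enumerate all n_i → n_f pairs with 1 ≤ n_f < n_i ≤ 7 and compute λ = 1240 / [13.6·1·(1/n_f² − 1/n_i²)].
Lines falling in [7280, 8190] nm: 6→5 (7460 nm).

1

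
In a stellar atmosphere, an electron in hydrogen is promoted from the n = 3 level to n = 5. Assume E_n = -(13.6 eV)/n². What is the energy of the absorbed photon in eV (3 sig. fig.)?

0.967 eV

E_5 = −13.60/25 = −0.5440 eV and E_3 = −13.60/9 = −1.511 eV.
The photon energy is |E_5 − E_3| = 0.967 eV.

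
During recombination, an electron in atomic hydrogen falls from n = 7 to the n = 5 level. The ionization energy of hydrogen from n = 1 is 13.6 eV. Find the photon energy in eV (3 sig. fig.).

0.266 eV

E_7 = −13.60/49 = −0.2776 eV and E_5 = −13.60/25 = −0.5440 eV.
The photon energy is |E_7 − E_5| = 0.266 eV.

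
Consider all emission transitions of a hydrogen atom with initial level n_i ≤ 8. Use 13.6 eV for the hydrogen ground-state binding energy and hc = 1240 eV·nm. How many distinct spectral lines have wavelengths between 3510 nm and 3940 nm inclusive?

Enumerate all n_i → n_f pairs with 1 ≤ n_f < n_i ≤ 8 and compute λ = 1240 / [13.6·1·(1/n_f² − 1/n_i²)].
Lines falling in [3510, 3940] nm: 8→5 (3741 nm).

1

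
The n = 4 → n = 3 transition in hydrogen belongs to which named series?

The series is set by the lower level: n_f = 3 is the Paschen series.

Paschen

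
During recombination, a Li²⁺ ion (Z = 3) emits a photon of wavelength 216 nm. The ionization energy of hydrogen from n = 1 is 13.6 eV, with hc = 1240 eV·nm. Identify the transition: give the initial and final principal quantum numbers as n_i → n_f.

The photon energy is ΔE = hc/λ = 1240 / 216 = 5.741 eV.
With Z = 3, ΔE = 122.4 × (1/n_f² − 1/n_i²), so 1/n_f² − 1/n_i² = 0.04690.
Trying n_f = 4 gives 1/n_i² = 0.01560, i.e. n_i ≈ 8; this pair matches.

n_i = 8, n_f = 4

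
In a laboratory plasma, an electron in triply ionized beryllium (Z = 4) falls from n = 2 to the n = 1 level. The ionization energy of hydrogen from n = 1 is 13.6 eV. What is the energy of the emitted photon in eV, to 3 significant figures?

163 eV

The Bohr energies scale as Z², so for Z = 4: E_n = −217.6/n² eV.
E_2 = −217.6/4 = −54.40 eV and E_1 = −217.6/1 = −217.6 eV.
The photon energy is |E_2 − E_1| = 163 eV.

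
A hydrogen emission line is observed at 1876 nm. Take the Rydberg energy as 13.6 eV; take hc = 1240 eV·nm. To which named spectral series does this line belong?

Paschen

ΔE = 1240/1876 = 0.6610 eV.
This matches 13.6 × (1/3² − 1/4²), so n_f = 3: the Paschen series.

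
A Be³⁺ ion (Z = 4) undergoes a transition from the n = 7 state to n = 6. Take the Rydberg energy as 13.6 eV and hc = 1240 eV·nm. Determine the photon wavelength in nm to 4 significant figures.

For Z = 4 the level energies scale as Z², so the effective Rydberg energy is 13.6 × 16 = 217.6 eV.
ΔE = 217.6 × (1/6² − 1/7²) = 217.6 × 0.007370 = 1.604 eV.
λ = hc/ΔE = 1240 / 1.604 = 773.2 nm.

773.2 nm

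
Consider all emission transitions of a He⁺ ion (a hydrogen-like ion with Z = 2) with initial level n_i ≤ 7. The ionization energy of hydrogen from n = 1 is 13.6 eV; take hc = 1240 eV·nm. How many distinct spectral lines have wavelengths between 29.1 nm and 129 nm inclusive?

Enumerate all n_i → n_f pairs with 1 ≤ n_f < n_i ≤ 7 and compute λ = 1240 / [13.6·4·(1/n_f² − 1/n_i²)].
Lines falling in [29.1, 129] nm: 2→1 (30.39 nm), 7→2 (99.28 nm), 6→2 (102.6 nm), 5→2 (108.5 nm), 4→2 (121.6 nm).

5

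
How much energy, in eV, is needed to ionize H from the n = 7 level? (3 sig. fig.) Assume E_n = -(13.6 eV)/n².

0.278 eV

E_7 = −13.60/49 = −0.278 eV, so ionization (to E = 0) requires 0.278 eV.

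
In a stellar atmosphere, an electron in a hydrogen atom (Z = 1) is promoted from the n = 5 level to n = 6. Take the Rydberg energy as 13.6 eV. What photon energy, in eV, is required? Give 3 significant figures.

0.166 eV

E_6 = −13.60/36 = −0.3778 eV and E_5 = −13.60/25 = −0.5440 eV.
The photon energy is |E_6 − E_5| = 0.166 eV.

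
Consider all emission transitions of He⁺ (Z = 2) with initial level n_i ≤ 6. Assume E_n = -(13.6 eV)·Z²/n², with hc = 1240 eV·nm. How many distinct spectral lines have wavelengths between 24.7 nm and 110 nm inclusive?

Enumerate all n_i → n_f pairs with 1 ≤ n_f < n_i ≤ 6 and compute λ = 1240 / [13.6·4·(1/n_f² − 1/n_i²)].
Lines falling in [24.7, 110] nm: 3→1 (25.64 nm), 2→1 (30.39 nm), 6→2 (102.6 nm), 5→2 (108.5 nm).

4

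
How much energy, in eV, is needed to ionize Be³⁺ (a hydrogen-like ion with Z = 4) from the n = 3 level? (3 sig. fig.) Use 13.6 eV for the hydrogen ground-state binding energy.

24.2 eV

E_n = −13.6 Z²/n² = −217.6/n² eV for Z = 4.
E_3 = −217.6/9 = −24.2 eV, so ionization (to E = 0) requires 24.2 eV.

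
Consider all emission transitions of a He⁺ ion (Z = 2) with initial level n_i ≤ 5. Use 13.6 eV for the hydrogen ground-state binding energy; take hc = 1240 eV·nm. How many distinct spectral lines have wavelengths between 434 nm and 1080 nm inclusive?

Enumerate all n_i → n_f pairs with 1 ≤ n_f < n_i ≤ 5 and compute λ = 1240 / [13.6·4·(1/n_f² − 1/n_i²)].
Lines falling in [434, 1080] nm: 4→3 (468.9 nm), 5→4 (1013 nm).

2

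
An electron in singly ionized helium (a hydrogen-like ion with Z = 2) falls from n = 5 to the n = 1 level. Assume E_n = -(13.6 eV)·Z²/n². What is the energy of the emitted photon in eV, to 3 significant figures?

The Bohr energies scale as Z², so for Z = 2: E_n = −54.40/n² eV.
E_5 = −54.40/25 = −2.176 eV and E_1 = −54.40/1 = −54.40 eV.
The photon energy is |E_5 − E_1| = 52.2 eV.

52.2 eV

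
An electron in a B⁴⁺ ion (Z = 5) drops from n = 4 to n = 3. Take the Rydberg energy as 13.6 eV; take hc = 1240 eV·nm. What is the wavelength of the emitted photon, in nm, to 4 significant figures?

For Z = 5 the level energies scale as Z², so the effective Rydberg energy is 13.6 × 25 = 340.0 eV.
ΔE = 340.0 × (1/3² − 1/4²) = 340.0 × 0.04861 = 16.53 eV.
λ = hc/ΔE = 1240 / 16.53 = 75.03 nm.

75.03 nm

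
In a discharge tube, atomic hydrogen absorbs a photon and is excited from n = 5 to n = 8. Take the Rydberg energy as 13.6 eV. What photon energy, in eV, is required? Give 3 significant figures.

0.332 eV

E_8 = −13.60/64 = −0.2125 eV and E_5 = −13.60/25 = −0.5440 eV.
The photon energy is |E_8 − E_5| = 0.332 eV.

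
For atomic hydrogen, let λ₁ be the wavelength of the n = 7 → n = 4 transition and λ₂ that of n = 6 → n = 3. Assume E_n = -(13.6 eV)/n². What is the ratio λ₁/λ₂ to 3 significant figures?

λ ∝ 1/ΔE ∝ 1/(1/n_f² − 1/n_i²), and the Z² and hc factors cancel in the ratio.
λ₁/λ₂ = (1/3² − 1/6²)/(1/4² − 1/7²) = 0.08333/0.04209 = 1.98.

1.98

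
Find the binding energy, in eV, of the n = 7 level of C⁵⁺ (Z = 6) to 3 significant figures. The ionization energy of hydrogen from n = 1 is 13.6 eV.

9.99 eV

E_n = −13.6 Z²/n² = −489.6/n² eV for Z = 6.
E_7 = −489.6/49 = −9.99 eV, so ionization (to E = 0) requires 9.99 eV.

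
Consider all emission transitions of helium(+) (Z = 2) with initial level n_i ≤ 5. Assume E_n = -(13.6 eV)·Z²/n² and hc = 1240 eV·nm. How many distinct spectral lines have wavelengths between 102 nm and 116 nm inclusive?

Enumerate all n_i → n_f pairs with 1 ≤ n_f < n_i ≤ 5 and compute λ = 1240 / [13.6·4·(1/n_f² − 1/n_i²)].
Lines falling in [102, 116] nm: 5→2 (108.5 nm).

1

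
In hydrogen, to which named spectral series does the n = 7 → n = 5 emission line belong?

The series is set by the lower level: n_f = 5 is the Pfund series.

Pfund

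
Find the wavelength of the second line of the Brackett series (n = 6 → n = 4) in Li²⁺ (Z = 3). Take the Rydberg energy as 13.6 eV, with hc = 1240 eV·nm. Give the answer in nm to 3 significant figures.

292 nm

The Brackett series terminates on n_f = 4; the second line has n_i = 4+2 = 6.
ΔE = 122.4 × (1/4² − 1/6²) = 4.250 eV.
λ = 1240 / 4.250 = 292 nm.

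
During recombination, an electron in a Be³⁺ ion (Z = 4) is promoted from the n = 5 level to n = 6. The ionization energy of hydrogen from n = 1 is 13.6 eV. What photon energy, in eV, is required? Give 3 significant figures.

2.66 eV

The Bohr energies scale as Z², so for Z = 4: E_n = −217.6/n² eV.
E_6 = −217.6/36 = −6.044 eV and E_5 = −217.6/25 = −8.704 eV.
The photon energy is |E_6 − E_5| = 2.66 eV.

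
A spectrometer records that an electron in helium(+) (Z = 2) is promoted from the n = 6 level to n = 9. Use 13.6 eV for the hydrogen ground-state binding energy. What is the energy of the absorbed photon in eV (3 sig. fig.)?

0.840 eV

The Bohr energies scale as Z², so for Z = 2: E_n = −54.40/n² eV.
E_9 = −54.40/81 = −0.6716 eV and E_6 = −54.40/36 = −1.511 eV.
The photon energy is |E_9 − E_6| = 0.840 eV.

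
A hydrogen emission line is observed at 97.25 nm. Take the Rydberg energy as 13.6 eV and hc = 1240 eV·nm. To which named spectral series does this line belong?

ΔE = 1240/97.25 = 12.75 eV.
This matches 13.6 × (1/1² − 1/4²), so n_f = 1: the Lyman series.

Lyman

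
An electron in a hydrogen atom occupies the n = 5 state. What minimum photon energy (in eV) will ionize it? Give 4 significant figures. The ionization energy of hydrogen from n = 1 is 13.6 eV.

0.5440 eV

E_5 = −13.60/25 = −0.5440 eV, so ionization (to E = 0) requires 0.5440 eV.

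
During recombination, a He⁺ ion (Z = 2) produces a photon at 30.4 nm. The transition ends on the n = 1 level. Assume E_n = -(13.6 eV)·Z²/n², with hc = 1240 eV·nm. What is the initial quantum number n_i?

n_i = 2

The photon energy is ΔE = hc/λ = 1240 / 30.4 = 40.79 eV.
With Z = 2, ΔE = 54.40 × (1/n_f² − 1/n_i²), so 1/n_f² − 1/n_i² = 0.7498.
With n_f = 1: 1/n_i² = 1/1 − 0.7498 = 0.2502, so n_i ≈ 2.00.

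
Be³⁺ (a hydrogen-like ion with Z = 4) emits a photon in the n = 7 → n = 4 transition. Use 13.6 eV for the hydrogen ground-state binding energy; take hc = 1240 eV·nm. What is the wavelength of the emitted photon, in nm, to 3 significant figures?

For Z = 4 the level energies scale as Z², so the effective Rydberg energy is 13.6 × 16 = 217.6 eV.
ΔE = 217.6 × (1/4² − 1/7²) = 217.6 × 0.04209 = 9.159 eV.
λ = hc/ΔE = 1240 / 9.159 = 135 nm.

135 nm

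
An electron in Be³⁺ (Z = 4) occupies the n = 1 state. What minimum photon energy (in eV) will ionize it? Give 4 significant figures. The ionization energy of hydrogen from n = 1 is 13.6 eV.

217.6 eV

E_n = −13.6 Z²/n² = −217.6/n² eV for Z = 4.
E_1 = −217.6/1 = −217.6 eV, so ionization (to E = 0) requires 217.6 eV.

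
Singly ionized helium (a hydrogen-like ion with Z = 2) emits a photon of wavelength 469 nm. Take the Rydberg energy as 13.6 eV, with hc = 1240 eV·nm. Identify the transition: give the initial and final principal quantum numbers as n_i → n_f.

n_i = 4, n_f = 3

The photon energy is ΔE = hc/λ = 1240 / 469 = 2.644 eV.
With Z = 2, ΔE = 54.40 × (1/n_f² − 1/n_i²), so 1/n_f² − 1/n_i² = 0.04860.
Trying n_f = 3 gives 1/n_i² = 0.06251, i.e. n_i ≈ 4; this pair matches.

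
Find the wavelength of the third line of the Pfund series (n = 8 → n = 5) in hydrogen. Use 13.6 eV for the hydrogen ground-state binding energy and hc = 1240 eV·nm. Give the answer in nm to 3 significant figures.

3740 nm

The Pfund series terminates on n_f = 5; the third line has n_i = 5+3 = 8.
ΔE = 13.60 × (1/5² − 1/8²) = 0.3315 eV.
λ = 1240 / 0.3315 = 3740 nm.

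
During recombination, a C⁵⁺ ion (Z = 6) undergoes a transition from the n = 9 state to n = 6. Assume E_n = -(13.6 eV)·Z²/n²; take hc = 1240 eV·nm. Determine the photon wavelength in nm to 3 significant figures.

164 nm

For Z = 6 the level energies scale as Z², so the effective Rydberg energy is 13.6 × 36 = 489.6 eV.
ΔE = 489.6 × (1/6² − 1/9²) = 489.6 × 0.01543 = 7.556 eV.
λ = hc/ΔE = 1240 / 7.556 = 164 nm.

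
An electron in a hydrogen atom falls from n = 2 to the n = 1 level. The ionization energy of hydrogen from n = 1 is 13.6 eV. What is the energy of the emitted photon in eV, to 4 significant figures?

E_2 = −13.60/4 = −3.400 eV and E_1 = −13.60/1 = −13.60 eV.
The photon energy is |E_2 − E_1| = 10.20 eV.

10.20 eV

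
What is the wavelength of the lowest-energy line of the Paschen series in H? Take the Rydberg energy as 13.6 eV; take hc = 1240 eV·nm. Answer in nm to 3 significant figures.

1880 nm

The Paschen series terminates on n_f = 3; the first line has n_i = 3+1 = 4.
ΔE = 13.60 × (1/3² − 1/4²) = 0.6611 eV.
λ = 1240 / 0.6611 = 1880 nm.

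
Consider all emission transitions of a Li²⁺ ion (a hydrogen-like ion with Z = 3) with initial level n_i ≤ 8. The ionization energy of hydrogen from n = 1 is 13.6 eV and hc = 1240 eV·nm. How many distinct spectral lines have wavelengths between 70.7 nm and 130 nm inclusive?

Enumerate all n_i → n_f pairs with 1 ≤ n_f < n_i ≤ 8 and compute λ = 1240 / [13.6·9·(1/n_f² − 1/n_i²)].
Lines falling in [70.7, 130] nm: 3→2 (72.94 nm), 8→3 (106.1 nm), 7→3 (111.7 nm), 6→3 (121.6 nm).

4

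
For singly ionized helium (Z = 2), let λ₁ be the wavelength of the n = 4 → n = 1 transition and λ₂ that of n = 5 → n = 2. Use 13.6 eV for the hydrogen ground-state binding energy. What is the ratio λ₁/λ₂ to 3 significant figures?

0.224

λ ∝ 1/ΔE ∝ 1/(1/n_f² − 1/n_i²), and the Z² and hc factors cancel in the ratio.
λ₁/λ₂ = (1/2² − 1/5²)/(1/1² − 1/4²) = 0.2100/0.9375 = 0.224.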